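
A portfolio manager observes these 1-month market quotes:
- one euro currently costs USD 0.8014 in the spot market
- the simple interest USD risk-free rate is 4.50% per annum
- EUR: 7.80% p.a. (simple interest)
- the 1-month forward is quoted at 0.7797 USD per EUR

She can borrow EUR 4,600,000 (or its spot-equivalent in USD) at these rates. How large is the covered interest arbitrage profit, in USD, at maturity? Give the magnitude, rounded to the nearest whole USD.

USD 90,331

T = 1/12 years.
Route A — deposit EUR, sell forward: 4,600,000 × 1.006500 × 0.7797 = USD 3,609,933.03.
Route B — convert at spot, deposit USD: 4,600,000 × 0.8014 × 1.003750 = USD 3,700,264.15.
The quoted forward undervalues EUR, so borrow EUR, convert to USD at spot, deposit the USD at 4.50%, and buy EUR forward at 0.7797 to cover the loan.
Profit = 3,700,264.15 − 3,609,933.03 = USD 90,331.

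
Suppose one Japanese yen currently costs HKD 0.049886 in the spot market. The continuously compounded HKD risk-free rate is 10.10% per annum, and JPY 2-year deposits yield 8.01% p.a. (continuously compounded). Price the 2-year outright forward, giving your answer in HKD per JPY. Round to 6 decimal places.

T = 2 years.
HKD growth factor: e^(0.1010×2) = 1.223848.
Growth of 1 JPY over T: e^(0.0801×2) = 1.1737456.
CIP: F = S · (grow HKD)/(grow JPY) = 0.049886 × 1.223848/1.1737456 = 0.05201543 HKD per JPY.

0.052015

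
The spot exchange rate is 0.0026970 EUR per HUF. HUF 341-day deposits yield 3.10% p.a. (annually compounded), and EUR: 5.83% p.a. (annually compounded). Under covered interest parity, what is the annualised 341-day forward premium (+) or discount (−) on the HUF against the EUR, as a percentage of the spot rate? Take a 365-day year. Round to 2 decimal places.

+2.65%

T = 341/365 years.
No-arbitrage forward: 0.002697 × 1.0543643 / 1.0289324 = 0.0027636612 EUR/HUF.
(F − S)/S ÷ T = (0.0027636612 − 0.002697)/0.002697/(341/365) = 0.026456 → 2.65%.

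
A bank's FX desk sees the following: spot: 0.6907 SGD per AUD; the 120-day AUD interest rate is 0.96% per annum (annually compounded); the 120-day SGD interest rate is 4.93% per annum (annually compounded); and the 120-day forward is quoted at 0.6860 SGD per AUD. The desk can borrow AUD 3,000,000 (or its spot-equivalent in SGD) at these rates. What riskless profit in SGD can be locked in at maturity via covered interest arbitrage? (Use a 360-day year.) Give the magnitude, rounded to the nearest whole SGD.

SGD 41,042

T = 120/360 years.
Invest the AUD and cover forward: 3,000,000 × 1.003189814 × 0.6860 = SGD 2,064,564.64.
Convert at spot and invest in SGD: 3,000,000 × 0.6907 × 1.016170441 = SGD 2,105,606.77.
The quoted forward undervalues AUD, so borrow AUD, convert to SGD at spot, deposit the SGD at 4.93%, and buy AUD forward at 0.6860 to cover the loan.
Arbitrage profit = |2,064,564.64 − 2,105,606.77| = SGD 41,042.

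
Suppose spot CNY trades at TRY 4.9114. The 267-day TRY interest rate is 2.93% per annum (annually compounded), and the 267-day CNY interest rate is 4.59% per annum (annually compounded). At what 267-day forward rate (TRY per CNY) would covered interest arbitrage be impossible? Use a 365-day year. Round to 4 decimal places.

T = 267/365 years.
TRY growth factor: (1 + 0.0293)^(267/365) = 1.0213499.
CNY accumulates by (1 + 0.0459)^(267/365) = 1.0333732.
Forward (TRY per CNY) = 4.9114 × 1.0213499 / 1.0333732 = 4.854256.

4.8543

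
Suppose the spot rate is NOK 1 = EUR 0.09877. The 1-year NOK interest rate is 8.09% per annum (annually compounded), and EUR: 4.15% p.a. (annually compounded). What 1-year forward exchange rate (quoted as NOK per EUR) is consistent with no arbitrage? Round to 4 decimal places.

T = 1 year.
Growth of 1 EUR over T: (1 + 0.0415)^1 = 1.041500.
Growth of 1 NOK over T: (1 + 0.0809)^1 = 1.080900.
So F = 0.09877 × 1.041500 / 1.080900 = 0.095169724 (EUR/NOK).
Invert for NOK per EUR: 1 / 0.095169724 = 10.5075.

10.5075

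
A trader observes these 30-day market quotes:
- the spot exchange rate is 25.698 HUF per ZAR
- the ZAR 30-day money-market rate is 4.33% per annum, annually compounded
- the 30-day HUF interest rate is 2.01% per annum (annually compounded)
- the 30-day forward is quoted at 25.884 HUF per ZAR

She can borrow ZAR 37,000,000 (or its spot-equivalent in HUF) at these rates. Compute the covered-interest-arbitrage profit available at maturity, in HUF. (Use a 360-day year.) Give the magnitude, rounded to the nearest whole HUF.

HUF 8,692,840

T = 30/360 years.
Keep in ZAR, deliver into the forward: 37,000,000·1.00353864348·25.884 = HUF 961,096,987.17.
Swap to HUF now, deposit: 37,000,000·25.698·1.00165976436 = HUF 952,404,147.11.
The quoted forward overvalues ZAR, so borrow HUF, buy ZAR at spot, deposit the ZAR at 4.33%, and sell the proceeds forward at 25.884.
The gap between the two covered legs is HUF 8,692,840.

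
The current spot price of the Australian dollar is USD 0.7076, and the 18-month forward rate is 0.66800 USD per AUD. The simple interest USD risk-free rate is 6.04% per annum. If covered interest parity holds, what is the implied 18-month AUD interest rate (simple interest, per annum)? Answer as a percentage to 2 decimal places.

T = 18/12 years.
CIP gives F = S · g_USD/g_AUD, so g_USD/g_AUD = 0.668/0.7076 = 0.9440362.
USD growth factor: 1 + 0.0604×18/12 = 1.090600.
So the AUD growth factor = 1.1552523.
(1.1552523 − 1)/T = 0.103502, i.e. 10.35%.

10.35%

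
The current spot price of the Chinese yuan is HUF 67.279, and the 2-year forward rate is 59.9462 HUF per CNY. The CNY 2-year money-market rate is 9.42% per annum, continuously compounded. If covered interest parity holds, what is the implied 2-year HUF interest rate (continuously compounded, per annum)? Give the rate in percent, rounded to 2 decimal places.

T = 2 years.
CIP gives F = S · g_HUF/g_CNY, so g_HUF/g_CNY = 59.9462/67.279 = 0.8910091.
CNY growth factor: e^(0.0942×2) = 1.2073163.
Hence g_HUF = 1.0757298.
r = ln(1.0757298)/2 = 0.036500 → 3.65%.

3.65%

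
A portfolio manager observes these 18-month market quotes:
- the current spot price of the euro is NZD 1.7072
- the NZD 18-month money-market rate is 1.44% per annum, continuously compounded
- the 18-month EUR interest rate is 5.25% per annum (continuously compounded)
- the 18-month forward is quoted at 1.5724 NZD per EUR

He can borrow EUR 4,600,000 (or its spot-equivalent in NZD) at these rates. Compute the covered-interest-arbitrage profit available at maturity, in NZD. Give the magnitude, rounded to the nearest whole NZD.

T = 18/12 years.
Invest the EUR and cover forward: 4,600,000 × 1.081933805 × 1.5724 = NZD 7,825,670.49.
Convert at spot and invest in NZD: 4,600,000 × 1.7072 × 1.021834969 = NZD 8,024,592.63.
The quoted forward undervalues EUR, so borrow EUR, convert to NZD at spot, deposit the NZD at 1.44%, and buy EUR forward at 1.5724 to cover the loan.
Arbitrage profit = |7,825,670.49 − 8,024,592.63| = NZD 198,922.

NZD 198,922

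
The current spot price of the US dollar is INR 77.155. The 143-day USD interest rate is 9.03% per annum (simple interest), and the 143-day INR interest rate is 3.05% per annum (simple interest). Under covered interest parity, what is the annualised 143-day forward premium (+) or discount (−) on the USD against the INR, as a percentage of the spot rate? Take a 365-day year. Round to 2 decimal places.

-5.78%

T = 143/365 years.
CIP forward (INR per USD) = 77.155 × 1.0119493/1.0353778 = 75.409139.
(F − S)/S ÷ T = (75.409139 − 77.155)/77.155/(143/365) = -0.057757 → -5.78%.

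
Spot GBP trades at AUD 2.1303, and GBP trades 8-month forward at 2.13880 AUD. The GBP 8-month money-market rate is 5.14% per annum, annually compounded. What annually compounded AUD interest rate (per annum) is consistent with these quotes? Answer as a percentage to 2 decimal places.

5.77%

T = 8/12 years.
F/S = 2.1388/2.1303 = 1.0039900 = (growth of AUD) / (growth of GBP).
GBP growth factor: (1 + 0.0514)^(8/12) = 1.0339796.
Hence g_AUD = 1.0381052.
r = 1.0381052^(12/8) − 1 = 0.057699 → 5.77%.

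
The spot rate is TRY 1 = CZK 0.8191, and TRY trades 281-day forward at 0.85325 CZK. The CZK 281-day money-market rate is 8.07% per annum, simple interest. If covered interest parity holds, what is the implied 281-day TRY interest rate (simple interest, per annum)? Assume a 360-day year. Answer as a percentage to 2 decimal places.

T = 281/360 years.
F/S = 0.85325/0.8191 = 1.0416921 = (growth of CZK) / (growth of TRY).
CZK growth factor: 1 + 0.0807×281/360 = 1.0629908.
Hence g_TRY = 1.0204463.
(1.0204463 − 1)/T = 0.026195, i.e. 2.62%.

2.62%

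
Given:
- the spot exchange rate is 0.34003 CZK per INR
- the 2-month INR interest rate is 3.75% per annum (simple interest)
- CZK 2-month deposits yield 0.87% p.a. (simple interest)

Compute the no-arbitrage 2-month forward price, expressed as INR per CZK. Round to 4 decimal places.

T = 2/12 years.
CZK growth factor: 1 + 0.0087×2/12 = 1.001450.
INR accumulates by 1 + 0.0375×2/12 = 1.006250.
Forward (CZK per INR) = 0.34003 × 1.001450 / 1.006250 = 0.3384080.
Quoted the other way: 1/0.3384080 = 2.9550 INR per CZK.

2.9550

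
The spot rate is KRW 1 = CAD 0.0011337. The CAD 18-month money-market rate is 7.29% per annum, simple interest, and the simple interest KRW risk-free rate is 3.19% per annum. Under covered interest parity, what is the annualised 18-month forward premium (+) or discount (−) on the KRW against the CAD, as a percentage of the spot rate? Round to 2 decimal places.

T = 18/12 years.
CIP forward (CAD per KRW) = 0.0011337 × 1.109350/1.047850 = 0.0012002387.
(F − S)/S ÷ T = (0.0012002387 − 0.0011337)/0.0011337/(18/12) = 0.039128 → 3.91%.

+3.91%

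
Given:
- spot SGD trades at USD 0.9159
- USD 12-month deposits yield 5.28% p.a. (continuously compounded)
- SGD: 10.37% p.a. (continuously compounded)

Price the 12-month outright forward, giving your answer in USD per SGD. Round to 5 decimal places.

T = 1 year.
USD accumulates by e^(0.0528×1) = 1.0542188.
Growth of 1 SGD over T: e^(0.1037×1) = 1.1092676.
Forward (USD per SGD) = 0.9159 × 1.0542188 / 1.1092676 = 0.8704473.

0.87045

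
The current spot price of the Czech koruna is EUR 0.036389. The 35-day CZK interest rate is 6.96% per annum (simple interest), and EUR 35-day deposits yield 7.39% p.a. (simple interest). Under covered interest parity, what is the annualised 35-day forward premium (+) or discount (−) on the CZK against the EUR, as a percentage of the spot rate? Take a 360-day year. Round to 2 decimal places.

+0.43%

T = 35/360 years.
CIP forward (EUR per CZK) = 0.036389 × 1.0071847/1.0067667 = 0.036404108.
(F − S)/S ÷ T = (0.036404108 − 0.036389)/0.036389/(35/360) = 0.004270 → 0.43%.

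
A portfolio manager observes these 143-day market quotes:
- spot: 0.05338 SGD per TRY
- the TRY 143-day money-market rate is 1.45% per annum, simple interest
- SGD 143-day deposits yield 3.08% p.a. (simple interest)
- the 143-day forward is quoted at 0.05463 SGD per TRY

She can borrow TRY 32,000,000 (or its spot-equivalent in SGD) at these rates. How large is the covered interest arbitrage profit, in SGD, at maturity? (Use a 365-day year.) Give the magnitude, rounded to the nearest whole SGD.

SGD 29,319

T = 143/365 years.
Route A — deposit TRY, sell forward: 32,000,000 × 1.005680822 × 0.05463 = SGD 1,758,090.99.
Route B — convert at spot, deposit SGD: 32,000,000 × 0.05338 × 1.012066849 = SGD 1,728,772.11.
The quoted forward overvalues TRY, so borrow SGD, buy TRY at spot, deposit the TRY at 1.45%, and sell the proceeds forward at 0.05463.
Arbitrage profit = |1,758,090.99 − 1,728,772.11| = SGD 29,319.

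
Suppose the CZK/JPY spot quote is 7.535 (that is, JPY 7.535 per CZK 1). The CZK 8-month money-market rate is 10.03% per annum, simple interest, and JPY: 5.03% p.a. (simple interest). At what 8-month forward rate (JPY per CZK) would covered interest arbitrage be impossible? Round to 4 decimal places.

7.2996

T = 8/12 years.
Growth of 1 JPY over T: 1 + 0.0503×8/12 = 1.0335333.
CZK accumulates by 1 + 0.1003×8/12 = 1.0668667.
So F = 7.535 × 1.0335333 / 1.0668667 = 7.299575 (JPY/CZK).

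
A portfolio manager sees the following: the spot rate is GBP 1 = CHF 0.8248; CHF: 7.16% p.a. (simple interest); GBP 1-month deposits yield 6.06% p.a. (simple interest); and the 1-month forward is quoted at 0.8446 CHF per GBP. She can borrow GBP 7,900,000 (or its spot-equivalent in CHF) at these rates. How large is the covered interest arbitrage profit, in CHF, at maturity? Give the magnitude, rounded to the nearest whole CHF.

CHF 151,237

T = 1/12 years.
Route A — deposit GBP, sell forward: 7,900,000 × 1.005050 × 0.8446 = CHF 6,706,035.32.
Route B — convert at spot, deposit CHF: 7,900,000 × 0.8248 × 1.005966667 = CHF 6,554,798.32.
The quoted forward overvalues GBP, so borrow CHF, buy GBP at spot, deposit the GBP at 6.06%, and sell the proceeds forward at 0.8446.
The gap between the two covered legs is CHF 151,237.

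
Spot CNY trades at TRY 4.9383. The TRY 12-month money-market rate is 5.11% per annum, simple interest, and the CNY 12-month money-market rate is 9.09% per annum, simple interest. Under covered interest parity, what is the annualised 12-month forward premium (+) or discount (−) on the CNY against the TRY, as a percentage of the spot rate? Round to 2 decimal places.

T = 1 year.
No-arbitrage forward: 4.9383 × 1.051100 / 1.090900 = 4.7581329 TRY/CNY.
(F − S)/S ÷ T = (4.7581329 − 4.9383)/4.9383/1 = -0.036484 → -3.65%.

-3.65%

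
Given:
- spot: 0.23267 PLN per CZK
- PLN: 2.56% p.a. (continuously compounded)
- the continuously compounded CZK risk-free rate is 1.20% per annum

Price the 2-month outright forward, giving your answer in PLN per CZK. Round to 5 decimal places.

0.23320

T = 2/12 years.
PLN accumulates by e^(0.0256×2/12) = 1.0042758.
Growth of 1 CZK over T: e^(0.0120×2/12) = 1.002002.
Forward (PLN per CZK) = 0.23267 × 1.0042758 / 1.002002 = 0.2331980.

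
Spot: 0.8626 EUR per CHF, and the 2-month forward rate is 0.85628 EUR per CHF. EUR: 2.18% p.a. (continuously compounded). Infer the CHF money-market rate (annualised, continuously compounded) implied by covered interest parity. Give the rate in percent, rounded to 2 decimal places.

6.59%

T = 2/12 years.
CIP gives F = S · g_EUR/g_CHF, so g_EUR/g_CHF = 0.85628/0.8626 = 0.9926733.
EUR growth factor: e^(0.0218×2/12) = 1.0036399.
Hence g_CHF = 1.0110475.
Take logs: ln 1.0110475 / (2/12) = 0.065922, so 6.59%.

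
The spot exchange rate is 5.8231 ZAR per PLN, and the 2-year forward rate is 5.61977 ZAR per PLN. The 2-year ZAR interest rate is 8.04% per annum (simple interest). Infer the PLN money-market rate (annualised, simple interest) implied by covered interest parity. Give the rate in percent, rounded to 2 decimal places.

10.14%

T = 2 years.
F/S = 5.61977/5.8231 = 0.9650822 = (growth of ZAR) / (growth of PLN).
ZAR growth factor: 1 + 0.0804×2 = 1.160800.
Hence g_PLN = 1.2027991.
(1.2027991 − 1)/T = 0.101400, i.e. 10.14%.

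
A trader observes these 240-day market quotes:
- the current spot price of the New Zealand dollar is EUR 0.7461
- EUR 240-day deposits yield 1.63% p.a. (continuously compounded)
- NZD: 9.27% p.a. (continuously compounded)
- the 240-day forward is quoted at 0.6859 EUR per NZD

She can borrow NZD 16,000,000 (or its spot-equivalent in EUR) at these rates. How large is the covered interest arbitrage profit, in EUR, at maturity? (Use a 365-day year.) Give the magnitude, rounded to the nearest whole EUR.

T = 240/365 years.
Invest the NZD and cover forward: 16,000,000 × 1.0628494105 × 0.6859 = EUR 11,664,134.57.
Convert at spot and invest in EUR: 16,000,000 × 0.7461 × 1.0107754497 = EUR 12,066,233.01.
The quoted forward undervalues NZD, so borrow NZD, convert to EUR at spot, deposit the EUR at 1.63%, and buy NZD forward at 0.6859 to cover the loan.
The gap between the two covered legs is EUR 402,098.

EUR 402,098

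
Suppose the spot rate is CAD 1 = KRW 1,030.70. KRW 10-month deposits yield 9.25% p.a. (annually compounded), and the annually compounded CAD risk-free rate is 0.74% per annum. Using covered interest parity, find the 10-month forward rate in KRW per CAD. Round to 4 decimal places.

1102.7622

T = 10/12 years.
KRW accumulates by (1 + 0.0925)^(10/12) = 1.0765095115.
CAD accumulates by (1 + 0.0074)^(10/12) = 1.0061628748.
Forward (KRW per CAD) = 1030.7 × 1.0765095115 / 1.0061628748 = 1102.762168.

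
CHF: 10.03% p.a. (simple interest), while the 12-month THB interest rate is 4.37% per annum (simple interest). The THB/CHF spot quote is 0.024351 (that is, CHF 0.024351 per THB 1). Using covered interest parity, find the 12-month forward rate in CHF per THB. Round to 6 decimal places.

T = 1 year.
CHF accumulates by 1 + 0.1003×1 = 1.100300.
Growth of 1 THB over T: 1 + 0.0437×1 = 1.043700.
So F = 0.024351 × 1.100300 / 1.043700 = 0.02567156 (CHF/THB).

0.025672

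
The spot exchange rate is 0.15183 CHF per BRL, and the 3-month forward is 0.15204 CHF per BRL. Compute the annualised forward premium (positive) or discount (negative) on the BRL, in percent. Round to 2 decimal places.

+0.55%

T = 3/12 years.
Period premium: (0.15204 − 0.15183)/0.15183 = 0.0013831.
Annualise by dividing by T: 0.0013831 / (3/12) = 0.005532 → 0.55%.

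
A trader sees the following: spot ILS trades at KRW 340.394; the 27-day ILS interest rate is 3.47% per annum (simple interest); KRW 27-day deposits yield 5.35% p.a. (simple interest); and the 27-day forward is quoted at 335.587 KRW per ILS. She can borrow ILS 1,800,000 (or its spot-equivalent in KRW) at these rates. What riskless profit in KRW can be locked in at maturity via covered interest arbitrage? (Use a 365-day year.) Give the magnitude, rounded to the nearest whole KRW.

T = 27/365 years.
Keep in ILS, deliver into the forward: 1,800,000·1.00256684932·335.587 = KRW 605,607,122.27.
Swap to KRW now, deposit: 1,800,000·340.394·1.00395753425 = KRW 615,134,017.64.
The quoted forward undervalues ILS, so borrow ILS, convert to KRW at spot, deposit the KRW at 5.35%, and buy ILS forward at 335.587 to cover the loan.
The gap between the two covered legs is KRW 9,526,895.

KRW 9,526,895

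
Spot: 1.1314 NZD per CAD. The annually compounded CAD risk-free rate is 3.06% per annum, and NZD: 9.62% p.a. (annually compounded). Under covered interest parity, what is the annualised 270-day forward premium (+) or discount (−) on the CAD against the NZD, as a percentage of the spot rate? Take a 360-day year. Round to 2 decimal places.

+6.32%

T = 270/360 years.
F = S · g_NZD/g_CAD = 1.1314 × 1.0713154/1.0228633 = 1.1849934.
(F − S)/S ÷ T = (1.1849934 − 1.1314)/1.1314/(270/360) = 0.063159 → 6.32%.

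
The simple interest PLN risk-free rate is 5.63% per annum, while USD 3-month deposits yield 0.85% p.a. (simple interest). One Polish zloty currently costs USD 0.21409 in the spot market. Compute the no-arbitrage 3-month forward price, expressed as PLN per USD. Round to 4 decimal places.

T = 3/12 years.
Growth of 1 USD over T: 1 + 0.0085×3/12 = 1.002125.
PLN accumulates by 1 + 0.0563×3/12 = 1.014075.
Forward (USD per PLN) = 0.21409 × 1.002125 / 1.014075 = 0.2115671.
Invert for PLN per USD: 1 / 0.2115671 = 4.7266.

4.7266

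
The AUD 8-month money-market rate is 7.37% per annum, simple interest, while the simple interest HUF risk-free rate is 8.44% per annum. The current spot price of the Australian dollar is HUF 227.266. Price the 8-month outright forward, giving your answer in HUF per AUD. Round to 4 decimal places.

T = 8/12 years.
HUF growth factor: 1 + 0.0844×8/12 = 1.056266667.
Growth of 1 AUD over T: 1 + 0.0737×8/12 = 1.049133333.
So F = 227.266 × 1.056266667 / 1.049133333 = 228.811241 (HUF/AUD).

228.8112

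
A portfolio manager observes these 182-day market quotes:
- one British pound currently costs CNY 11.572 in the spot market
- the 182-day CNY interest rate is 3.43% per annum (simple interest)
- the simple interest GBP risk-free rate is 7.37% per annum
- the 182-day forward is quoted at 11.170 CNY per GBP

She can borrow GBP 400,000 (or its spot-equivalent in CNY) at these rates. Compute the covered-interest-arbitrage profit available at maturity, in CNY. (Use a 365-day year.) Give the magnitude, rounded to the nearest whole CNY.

T = 182/365 years.
Invest the GBP and cover forward: 400,000 × 1.036749041 × 11.170 = CNY 4,632,194.72.
Convert at spot and invest in CNY: 400,000 × 11.572 × 1.017103014 = CNY 4,707,966.43.
The quoted forward undervalues GBP, so borrow GBP, convert to CNY at spot, deposit the CNY at 3.43%, and buy GBP forward at 11.170 to cover the loan.
Profit = 4,707,966.43 − 4,632,194.72 = CNY 75,772.

CNY 75,772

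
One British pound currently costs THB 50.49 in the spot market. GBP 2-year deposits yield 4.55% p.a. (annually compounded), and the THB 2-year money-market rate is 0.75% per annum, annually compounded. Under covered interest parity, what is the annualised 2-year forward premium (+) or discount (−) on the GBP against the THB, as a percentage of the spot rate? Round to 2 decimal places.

T = 2 years.
No-arbitrage forward: 50.49 × 1.0150563 / 1.0930703 = 46.88646 THB/GBP.
(F − S)/S ÷ T = (46.88646 − 50.49)/50.49/2 = -0.035686 → -3.57%.

-3.57%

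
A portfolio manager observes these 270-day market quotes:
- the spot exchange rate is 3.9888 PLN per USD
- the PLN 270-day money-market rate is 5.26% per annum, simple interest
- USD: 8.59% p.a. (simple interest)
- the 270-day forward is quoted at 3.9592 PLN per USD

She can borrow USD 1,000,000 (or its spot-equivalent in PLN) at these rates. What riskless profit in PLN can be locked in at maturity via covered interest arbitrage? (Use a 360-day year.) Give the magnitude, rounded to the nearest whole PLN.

T = 270/360 years.
Invest the USD and cover forward: 1,000,000 × 1.064425 × 3.9592 = PLN 4,214,271.46.
Convert at spot and invest in PLN: 1,000,000 × 3.9888 × 1.039450 = PLN 4,146,158.16.
The quoted forward overvalues USD, so borrow PLN, buy USD at spot, deposit the USD at 8.59%, and sell the proceeds forward at 3.9592.
Profit = 4,214,271.46 − 4,146,158.16 = PLN 68,113.

PLN 68,113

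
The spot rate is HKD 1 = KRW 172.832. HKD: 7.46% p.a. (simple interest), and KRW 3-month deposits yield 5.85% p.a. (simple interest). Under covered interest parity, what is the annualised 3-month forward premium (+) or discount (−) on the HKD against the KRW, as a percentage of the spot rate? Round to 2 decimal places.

-1.58%

T = 3/12 years.
CIP forward (KRW per HKD) = 172.832 × 1.014625/1.018650 = 172.149088.
(F − S)/S ÷ T = (172.149088 − 172.832)/172.832/(3/12) = -0.015805 → -1.58%.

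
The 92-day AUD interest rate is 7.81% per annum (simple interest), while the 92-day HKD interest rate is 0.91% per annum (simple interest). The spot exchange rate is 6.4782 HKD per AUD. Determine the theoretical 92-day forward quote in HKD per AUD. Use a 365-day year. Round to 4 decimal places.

6.3677

T = 92/365 years.
Growth of 1 HKD over T: 1 + 0.0091×92/365 = 1.0022937.
AUD accumulates by 1 + 0.0781×92/365 = 1.0196855.
CIP: F = S · (grow HKD)/(grow AUD) = 6.4782 × 1.0022937/1.0196855 = 6.367708 HKD per AUD.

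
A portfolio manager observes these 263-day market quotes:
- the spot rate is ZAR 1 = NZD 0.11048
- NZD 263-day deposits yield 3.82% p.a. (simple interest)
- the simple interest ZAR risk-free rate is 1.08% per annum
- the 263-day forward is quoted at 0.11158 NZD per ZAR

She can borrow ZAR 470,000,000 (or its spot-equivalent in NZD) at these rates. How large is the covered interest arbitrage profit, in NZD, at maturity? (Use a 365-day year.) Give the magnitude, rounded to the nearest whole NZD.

T = 263/365 years.
Keep in ZAR, deliver into the forward: 470,000,000·1.0077819178·0.11158 = NZD 52,850,704.00.
Swap to NZD now, deposit: 470,000,000·0.11048·1.0275249315 = NZD 53,354,848.58.
The quoted forward undervalues ZAR, so borrow ZAR, convert to NZD at spot, deposit the NZD at 3.82%, and buy ZAR forward at 0.11158 to cover the loan.
Profit = 53,354,848.58 − 52,850,704.00 = NZD 504,145.

NZD 504,145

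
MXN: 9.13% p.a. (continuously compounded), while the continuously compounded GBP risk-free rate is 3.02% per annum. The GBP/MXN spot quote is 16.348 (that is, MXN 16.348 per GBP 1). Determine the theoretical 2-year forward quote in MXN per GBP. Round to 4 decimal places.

T = 2 years.
Growth of 1 MXN over T: e^(0.0913×2) = 1.20033418.
Growth of 1 GBP over T: e^(0.0302×2) = 1.06226137.
Forward (MXN per GBP) = 16.348 × 1.20033418 / 1.06226137 = 18.472914.

18.4729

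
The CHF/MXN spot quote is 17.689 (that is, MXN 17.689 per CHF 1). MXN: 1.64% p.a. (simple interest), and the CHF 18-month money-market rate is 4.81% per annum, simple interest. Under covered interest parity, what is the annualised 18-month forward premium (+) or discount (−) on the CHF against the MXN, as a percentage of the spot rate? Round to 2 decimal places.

T = 18/12 years.
CIP forward (MXN per CHF) = 17.689 × 1.024600/1.072150 = 16.904490.
Annualised premium = (F − S)/S × (1/T) = (16.904490 − 17.689)/17.689 ÷ (18/12) = -2.96%.

-2.96%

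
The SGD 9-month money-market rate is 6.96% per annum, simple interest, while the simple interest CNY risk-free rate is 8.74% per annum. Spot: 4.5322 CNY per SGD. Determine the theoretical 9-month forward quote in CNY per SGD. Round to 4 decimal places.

4.5897

T = 9/12 years.
CNY growth factor: 1 + 0.0874×9/12 = 1.065550.
Growth of 1 SGD over T: 1 + 0.0696×9/12 = 1.052200.
Forward (CNY per SGD) = 4.5322 × 1.065550 / 1.052200 = 4.589703.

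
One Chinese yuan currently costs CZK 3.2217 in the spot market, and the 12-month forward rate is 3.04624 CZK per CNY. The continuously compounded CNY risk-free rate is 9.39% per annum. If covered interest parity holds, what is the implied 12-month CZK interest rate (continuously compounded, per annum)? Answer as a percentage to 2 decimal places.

T = 1 year.
By CIP, F/S equals the CZK-to-CNY growth ratio: 3.04624/3.2217 = 0.9455381.
The CNY side grows by e^(0.0939×1) = 1.0984499.
Hence g_CZK = 1.0386262.
Take logs: ln 1.0386262 / 1 = 0.037899, so 3.79%.

3.79%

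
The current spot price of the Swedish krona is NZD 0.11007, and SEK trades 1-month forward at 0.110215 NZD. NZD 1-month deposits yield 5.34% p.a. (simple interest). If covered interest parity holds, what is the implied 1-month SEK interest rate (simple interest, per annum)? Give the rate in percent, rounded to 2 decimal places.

T = 1/12 years.
F/S = 0.110215/0.11007 = 1.0013173 = (growth of NZD) / (growth of SEK).
The NZD side grows by 1 + 0.0534×1/12 = 1.004450.
Hence g_SEK = 1.0031286.
(1.0031286 − 1)/T = 0.037543, i.e. 3.75%.

3.75%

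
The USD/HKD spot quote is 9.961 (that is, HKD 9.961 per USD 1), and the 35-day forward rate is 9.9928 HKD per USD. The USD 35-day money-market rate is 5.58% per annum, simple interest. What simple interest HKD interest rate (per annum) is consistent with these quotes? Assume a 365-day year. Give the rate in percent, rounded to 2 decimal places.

T = 35/365 years.
CIP gives F = S · g_HKD/g_USD, so g_HKD/g_USD = 9.9928/9.961 = 1.0031925.
The USD side grows by 1 + 0.0558×35/365 = 1.0053507.
So the HKD growth factor = 1.0085603.
(1.0085603 − 1)/T = 0.089272, i.e. 8.93%.

8.93%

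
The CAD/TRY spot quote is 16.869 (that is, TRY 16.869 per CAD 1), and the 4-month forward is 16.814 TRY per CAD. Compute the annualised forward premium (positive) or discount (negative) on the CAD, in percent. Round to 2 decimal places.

-0.98%

T = 4/12 years.
(F − S)/S = (16.814 − 16.869)/16.869 = -0.0032604.
Per annum: -0.0032604 / (4/12) = -0.009781 = -0.98%.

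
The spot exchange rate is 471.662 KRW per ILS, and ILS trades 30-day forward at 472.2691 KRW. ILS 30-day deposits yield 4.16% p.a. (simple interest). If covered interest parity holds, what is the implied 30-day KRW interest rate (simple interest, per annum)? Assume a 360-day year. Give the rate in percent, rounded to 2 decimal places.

5.71%

T = 30/360 years.
By CIP, F/S equals the KRW-to-ILS growth ratio: 472.2691/471.662 = 1.0012872.
ILS growth factor: 1 + 0.0416×30/360 = 1.0034667.
Hence g_KRW = 1.0047584.
r = (1.0047584 − 1)/(30/360) = 0.057101 → 5.71%.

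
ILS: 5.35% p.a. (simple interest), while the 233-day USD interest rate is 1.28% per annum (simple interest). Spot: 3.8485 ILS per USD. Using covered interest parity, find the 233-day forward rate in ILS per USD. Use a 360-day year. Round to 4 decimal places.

3.9490

T = 233/360 years.
ILS accumulates by 1 + 0.0535×233/360 = 1.0346264.
USD accumulates by 1 + 0.0128×233/360 = 1.0082844.
So F = 3.8485 × 1.0346264 / 1.0082844 = 3.949044 (ILS/USD).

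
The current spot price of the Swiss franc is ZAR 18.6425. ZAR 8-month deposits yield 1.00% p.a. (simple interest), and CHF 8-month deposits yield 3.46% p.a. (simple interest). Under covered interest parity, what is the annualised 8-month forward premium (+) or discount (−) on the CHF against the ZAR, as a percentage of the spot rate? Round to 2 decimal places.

T = 8/12 years.
CIP forward (ZAR per CHF) = 18.6425 × 1.0066667/1.0230667 = 18.3436563.
Annualised premium = (F − S)/S × (1/T) = (18.3436563 − 18.6425)/18.6425 ÷ (8/12) = -2.40%.

-2.40%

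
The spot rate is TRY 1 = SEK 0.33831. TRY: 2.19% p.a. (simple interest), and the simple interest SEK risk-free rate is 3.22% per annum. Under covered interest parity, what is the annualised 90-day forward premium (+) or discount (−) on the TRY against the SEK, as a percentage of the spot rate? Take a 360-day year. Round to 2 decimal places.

+1.02%

T = 90/360 years.
No-arbitrage forward: 0.33831 × 1.008050 / 1.005475 = 0.33917640 SEK/TRY.
Annualised premium = (F − S)/S × (1/T) = (0.33917640 − 0.33831)/0.33831 ÷ (90/360) = 1.02%.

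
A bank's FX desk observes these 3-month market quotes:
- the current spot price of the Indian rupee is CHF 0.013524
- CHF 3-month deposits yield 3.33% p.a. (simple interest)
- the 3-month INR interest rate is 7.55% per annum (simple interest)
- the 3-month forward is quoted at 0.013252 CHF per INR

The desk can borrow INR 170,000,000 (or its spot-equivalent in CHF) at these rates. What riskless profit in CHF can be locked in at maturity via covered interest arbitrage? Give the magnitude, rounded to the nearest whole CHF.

CHF 22,857

T = 3/12 years.
Keep in INR, deliver into the forward: 170,000,000·1.018875·0.013252 = CHF 2,295,362.36.
Swap to CHF now, deposit: 170,000,000·0.013524·1.008325 = CHF 2,318,219.84.
The quoted forward undervalues INR, so borrow INR, convert to CHF at spot, deposit the CHF at 3.33%, and buy INR forward at 0.013252 to cover the loan.
The gap between the two covered legs is CHF 22,857.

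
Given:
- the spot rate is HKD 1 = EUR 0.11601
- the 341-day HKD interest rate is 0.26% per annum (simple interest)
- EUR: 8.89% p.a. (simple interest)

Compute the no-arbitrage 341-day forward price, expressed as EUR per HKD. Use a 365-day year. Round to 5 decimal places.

0.12534

T = 341/365 years.
EUR accumulates by 1 + 0.0889×341/365 = 1.0830545.
Growth of 1 HKD over T: 1 + 0.0026×341/365 = 1.002429.
Forward (EUR per HKD) = 0.11601 × 1.0830545 / 1.002429 = 0.1253407.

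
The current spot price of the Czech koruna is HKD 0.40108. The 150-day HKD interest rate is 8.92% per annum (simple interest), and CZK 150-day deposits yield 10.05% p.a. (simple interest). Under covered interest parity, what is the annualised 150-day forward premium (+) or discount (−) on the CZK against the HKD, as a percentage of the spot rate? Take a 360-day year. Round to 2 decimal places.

T = 150/360 years.
No-arbitrage forward: 0.40108 × 1.0371667 / 1.041875 = 0.39926749 HKD/CZK.
(F − S)/S ÷ T = (0.39926749 − 0.40108)/0.40108/(150/360) = -0.010846 → -1.08%.

-1.08%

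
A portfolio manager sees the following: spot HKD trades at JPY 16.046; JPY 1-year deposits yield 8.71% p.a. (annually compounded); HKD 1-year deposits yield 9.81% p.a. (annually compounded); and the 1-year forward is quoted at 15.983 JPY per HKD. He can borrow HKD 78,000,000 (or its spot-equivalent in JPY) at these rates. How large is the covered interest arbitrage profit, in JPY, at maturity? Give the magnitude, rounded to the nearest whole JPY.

JPY 8,371,405

T = 1 year.
Invest the HKD and cover forward: 78,000,000 × 1.098100 × 15.983 = JPY 1,368,972,719.40.
Convert at spot and invest in JPY: 78,000,000 × 16.046 × 1.087100 = JPY 1,360,601,314.80.
The quoted forward overvalues HKD, so borrow JPY, buy HKD at spot, deposit the HKD at 9.81%, and sell the proceeds forward at 15.983.
The gap between the two covered legs is JPY 8,371,405.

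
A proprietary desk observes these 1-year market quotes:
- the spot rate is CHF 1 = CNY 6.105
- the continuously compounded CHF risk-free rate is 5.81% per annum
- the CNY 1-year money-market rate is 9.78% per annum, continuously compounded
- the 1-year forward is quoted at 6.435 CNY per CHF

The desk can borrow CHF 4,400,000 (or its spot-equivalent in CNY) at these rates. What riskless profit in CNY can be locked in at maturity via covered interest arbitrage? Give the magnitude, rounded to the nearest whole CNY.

T = 1 year.
Keep in CHF, deliver into the forward: 4,400,000·1.0598209725·6.435 = CNY 30,007,771.02.
Swap to CNY now, deposit: 4,400,000·6.105·1.1027422146 = CNY 29,621,861.37.
The quoted forward overvalues CHF, so borrow CNY, buy CHF at spot, deposit the CHF at 5.81%, and sell the proceeds forward at 6.435.
The gap between the two covered legs is CNY 385,910.

CNY 385,910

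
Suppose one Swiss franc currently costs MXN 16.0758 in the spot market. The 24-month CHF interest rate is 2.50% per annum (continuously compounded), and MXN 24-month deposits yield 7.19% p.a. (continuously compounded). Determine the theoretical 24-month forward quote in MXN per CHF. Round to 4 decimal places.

T = 2 years.
MXN growth factor: e^(0.0719×2) = 1.15465315.
Growth of 1 CHF over T: e^(0.0250×2) = 1.0512711.
CIP: F = S · (grow MXN)/(grow CHF) = 16.0758 × 1.15465315/1.0512711 = 17.656695 MXN per CHF.

17.6567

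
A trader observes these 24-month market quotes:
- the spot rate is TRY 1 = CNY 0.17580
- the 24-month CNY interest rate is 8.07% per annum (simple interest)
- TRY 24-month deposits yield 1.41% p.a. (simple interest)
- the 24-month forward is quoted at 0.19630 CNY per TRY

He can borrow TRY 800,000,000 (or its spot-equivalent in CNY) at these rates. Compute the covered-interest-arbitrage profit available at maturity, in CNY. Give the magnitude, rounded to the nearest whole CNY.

CNY 1,870,768

T = 2 years.
Route A — deposit TRY, sell forward: 800,000,000 × 1.028200 × 0.19630 = CNY 161,468,528.00.
Route B — convert at spot, deposit CNY: 800,000,000 × 0.17580 × 1.161400 = CNY 163,339,296.00.
The quoted forward undervalues TRY, so borrow TRY, convert to CNY at spot, deposit the CNY at 8.07%, and buy TRY forward at 0.19630 to cover the loan.
Profit = 163,339,296.00 − 161,468,528.00 = CNY 1,870,768.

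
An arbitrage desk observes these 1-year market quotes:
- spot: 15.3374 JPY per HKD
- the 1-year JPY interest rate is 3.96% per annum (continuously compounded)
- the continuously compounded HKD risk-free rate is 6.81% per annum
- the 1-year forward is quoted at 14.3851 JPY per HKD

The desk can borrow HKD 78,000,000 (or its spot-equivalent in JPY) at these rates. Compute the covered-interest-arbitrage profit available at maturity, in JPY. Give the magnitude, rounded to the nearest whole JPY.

JPY 43,531,434

T = 1 year.
Keep in HKD, deliver into the forward: 78,000,000·1.070472350362·14.3851 = JPY 1,201,110,440.96.
Swap to JPY now, deposit: 78,000,000·15.3374·1.040394533136 = JPY 1,244,641,874.78.
The quoted forward undervalues HKD, so borrow HKD, convert to JPY at spot, deposit the JPY at 3.96%, and buy HKD forward at 14.3851 to cover the loan.
Arbitrage profit = |1,201,110,440.96 − 1,244,641,874.78| = JPY 43,531,434.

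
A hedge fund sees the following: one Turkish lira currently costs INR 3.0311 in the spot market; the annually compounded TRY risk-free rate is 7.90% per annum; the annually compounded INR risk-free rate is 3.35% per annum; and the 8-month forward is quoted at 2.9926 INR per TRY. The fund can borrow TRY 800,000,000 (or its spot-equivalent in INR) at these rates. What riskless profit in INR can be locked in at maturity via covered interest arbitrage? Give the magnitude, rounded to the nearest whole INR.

INR 39,826,089

T = 8/12 years.
Route A — deposit TRY, sell forward: 800,000,000 × 1.051996503721 × 2.9926 = INR 2,518,563,789.63.
Route B — convert at spot, deposit INR: 800,000,000 × 3.0311 × 1.022210459961 = INR 2,478,737,700.15.
The quoted forward overvalues TRY, so borrow INR, buy TRY at spot, deposit the TRY at 7.90%, and sell the proceeds forward at 2.9926.
Profit = 2,518,563,789.63 − 2,478,737,700.15 = INR 39,826,089.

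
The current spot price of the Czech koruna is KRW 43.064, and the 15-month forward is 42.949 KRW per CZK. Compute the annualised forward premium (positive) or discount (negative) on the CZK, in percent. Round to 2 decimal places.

T = 15/12 years.
(F − S)/S = (42.949 − 43.064)/43.064 = -0.0026704.
×(1/T) gives -0.21% p.a.

-0.21%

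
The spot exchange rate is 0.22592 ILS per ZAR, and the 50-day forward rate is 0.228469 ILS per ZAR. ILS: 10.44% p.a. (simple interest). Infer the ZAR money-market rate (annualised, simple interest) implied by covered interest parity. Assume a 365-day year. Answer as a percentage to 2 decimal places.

2.18%

T = 50/365 years.
By CIP, F/S equals the ILS-to-ZAR growth ratio: 0.228469/0.22592 = 1.0112828.
ILS growth factor: 1 + 0.1044×50/365 = 1.0143014.
That pins the ZAR growth at 1.0029849.
(1.0029849 − 1)/T = 0.021790, i.e. 2.18%.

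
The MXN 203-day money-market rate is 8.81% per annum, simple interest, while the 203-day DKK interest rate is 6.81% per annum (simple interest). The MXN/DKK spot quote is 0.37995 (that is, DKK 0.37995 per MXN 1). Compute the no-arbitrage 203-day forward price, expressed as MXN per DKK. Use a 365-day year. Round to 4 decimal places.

T = 203/365 years.
Growth of 1 DKK over T: 1 + 0.0681×203/365 = 1.0378748.
Growth of 1 MXN over T: 1 + 0.0881×203/365 = 1.0489981.
Forward (DKK per MXN) = 0.37995 × 1.0378748 / 1.0489981 = 0.3759211.
Quoted the other way: 1/0.3759211 = 2.6601 MXN per DKK.

2.6601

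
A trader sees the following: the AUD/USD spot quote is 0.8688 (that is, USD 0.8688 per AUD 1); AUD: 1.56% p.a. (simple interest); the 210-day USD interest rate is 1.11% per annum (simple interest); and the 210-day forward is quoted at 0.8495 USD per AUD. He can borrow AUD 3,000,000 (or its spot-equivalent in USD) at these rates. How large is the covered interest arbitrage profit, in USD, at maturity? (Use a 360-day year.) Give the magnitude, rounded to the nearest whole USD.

T = 210/360 years.
Route A — deposit AUD, sell forward: 3,000,000 × 1.009100 × 0.8495 = USD 2,571,691.35.
Route B — convert at spot, deposit USD: 3,000,000 × 0.8688 × 1.006475 = USD 2,623,276.44.
The quoted forward undervalues AUD, so borrow AUD, convert to USD at spot, deposit the USD at 1.11%, and buy AUD forward at 0.8495 to cover the loan.
Profit = 2,623,276.44 − 2,571,691.35 = USD 51,585.

USD 51,585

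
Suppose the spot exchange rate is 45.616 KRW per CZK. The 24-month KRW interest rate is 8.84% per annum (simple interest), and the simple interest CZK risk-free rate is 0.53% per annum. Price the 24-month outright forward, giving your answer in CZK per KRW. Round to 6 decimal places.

0.018826

T = 2 years.
KRW accumulates by 1 + 0.0884×2 = 1.176800.
CZK accumulates by 1 + 0.0053×2 = 1.010600.
Forward (KRW per CZK) = 45.616 × 1.176800 / 1.010600 = 53.11786.
Quoted the other way: 1/53.11786 = 0.018826 CZK per KRW.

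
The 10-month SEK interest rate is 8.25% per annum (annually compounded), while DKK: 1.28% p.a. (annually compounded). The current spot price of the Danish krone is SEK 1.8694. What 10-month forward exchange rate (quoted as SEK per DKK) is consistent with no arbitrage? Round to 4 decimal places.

1.9760

T = 10/12 years.
SEK growth factor: (1 + 0.0825)^(10/12) = 1.0682919.
Growth of 1 DKK over T: (1 + 0.0128)^(10/12) = 1.0106553.
So F = 1.8694 × 1.0682919 / 1.0106553 = 1.976010 (SEK/DKK).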